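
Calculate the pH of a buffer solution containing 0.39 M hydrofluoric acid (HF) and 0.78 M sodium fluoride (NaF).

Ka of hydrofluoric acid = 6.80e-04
pH = 3.47

pKa = -log(6.80e-04) = 3.17. pH = pKa + log([A⁻]/[HA]) = 3.17 + log(0.78/0.39)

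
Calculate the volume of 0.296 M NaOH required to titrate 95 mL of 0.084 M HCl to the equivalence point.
V_{base} = 27.0 mL

At equivalence: moles acid = moles base.
moles HCl = 0.084 M × 0.095 L = 0.00798 mol
V_NaOH = 0.00798 mol ÷ 0.296 M = 0.02696 L = 27.0 mL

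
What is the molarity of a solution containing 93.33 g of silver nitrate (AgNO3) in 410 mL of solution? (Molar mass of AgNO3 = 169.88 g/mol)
Moles of AgNO3 = 93.33 g ÷ 169.88 g/mol = 0.549388 mol
Volume = 410 mL = 0.41 L
Molarity = 0.549388 mol ÷ 0.41 L = 1.34 M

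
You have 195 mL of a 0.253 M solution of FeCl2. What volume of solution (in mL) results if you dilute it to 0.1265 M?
Using M₁V₁ = M₂V₂:
0.253 × 195 = 0.1265 × V₂
V₂ = (0.253 × 195) / 0.1265 = 390 mL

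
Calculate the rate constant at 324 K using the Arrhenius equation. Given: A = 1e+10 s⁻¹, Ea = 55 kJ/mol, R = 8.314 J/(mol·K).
1.36e+01 s⁻¹

k = A·exp(-Ea/(R·T)) = 1e+10·exp(-55000/(8.314·324)) = 1e+10·exp(-20.4177) = 1e+10·1.3573e-09 = 1.36e+01 s⁻¹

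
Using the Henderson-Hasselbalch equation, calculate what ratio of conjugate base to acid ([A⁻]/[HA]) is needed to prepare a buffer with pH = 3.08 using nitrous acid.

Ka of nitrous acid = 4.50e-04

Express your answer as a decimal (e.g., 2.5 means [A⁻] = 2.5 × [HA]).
[A⁻]/[HA] = 0.541

pKa = −log(4.50e-04) = 3.3468. pH = pKa + log([A⁻]/[HA]). 3.08 = 3.3468 + log(ratio). log(ratio) = 3.08 − 3.3468 = -0.2668. ratio = 10^(-0.2668) = 0.541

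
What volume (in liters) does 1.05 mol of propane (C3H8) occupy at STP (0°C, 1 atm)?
At STP, 1 mol of gas occupies 22.4 L
Volume = 1.05 mol × 22.4 L/mol = 23.52 L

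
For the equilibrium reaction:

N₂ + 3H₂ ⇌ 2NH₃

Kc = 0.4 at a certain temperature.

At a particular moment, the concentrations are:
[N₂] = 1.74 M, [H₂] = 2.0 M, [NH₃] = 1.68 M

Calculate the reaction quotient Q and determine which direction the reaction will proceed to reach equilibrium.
Q = 0.203, Q < K, reaction proceeds forward (toward products)

Q = ([NH₃]^2) / ([N₂] × [H₂]^3)
  = ((1.68)^2) / ((1.74)·(2.0)^3) = 2.8224/13.92 = 0.2028
Since Q = 0.2028 < Kc = 0.4, the reaction proceeds forward (toward products) to reach equilibrium.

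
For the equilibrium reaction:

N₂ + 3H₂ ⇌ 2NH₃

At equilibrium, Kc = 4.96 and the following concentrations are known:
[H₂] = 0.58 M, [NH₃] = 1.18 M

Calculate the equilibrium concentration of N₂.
[N₂] = 1.4388 M

Kc = ([NH₃]^2) / ([N₂] × [H₂]^3) = 4.96
[N₂]^1 = (product terms)/(Kc · other reactant terms) = 1.3924 / (4.96 · 0.19511) = 1.4388
[N₂] = 1.4388 M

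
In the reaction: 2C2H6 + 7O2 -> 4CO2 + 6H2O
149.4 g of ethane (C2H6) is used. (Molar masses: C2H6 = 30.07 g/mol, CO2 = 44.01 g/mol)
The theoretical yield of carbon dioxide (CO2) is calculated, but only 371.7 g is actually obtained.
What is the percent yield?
Moles of C2H6 = 149.4 g ÷ 30.07 g/mol = 4.96841 mol
Mole ratio: 4 mol CO2 / 2 mol C2H6
Moles of CO2 = 4.96841 × (4/2) = 9.93681 mol
Theoretical yield = 9.93681 mol × 44.01 g/mol = 437.32 g
Actual yield = 371.7 g
Percent yield = (371.7 / 437.32) × 100% = 85.0%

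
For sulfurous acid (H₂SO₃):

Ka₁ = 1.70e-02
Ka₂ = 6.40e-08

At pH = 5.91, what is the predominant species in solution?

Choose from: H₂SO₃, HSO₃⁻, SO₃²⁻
HSO₃⁻

pKa1 = 1.77, pKa2 = 7.19. Each pKa is the crossover between adjacent species; pH = 5.91 lies in the region where HSO₃⁻ predominates.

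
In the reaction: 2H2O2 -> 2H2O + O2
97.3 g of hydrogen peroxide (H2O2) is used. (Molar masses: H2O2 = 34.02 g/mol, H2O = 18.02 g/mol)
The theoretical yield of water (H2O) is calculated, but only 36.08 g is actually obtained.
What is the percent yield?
Moles of H2O2 = 97.3 g ÷ 34.02 g/mol = 2.86008 mol
Mole ratio: 2 mol H2O / 2 mol H2O2
Moles of H2O = 2.86008 × (2/2) = 2.86008 mol
Theoretical yield = 2.86008 mol × 18.02 g/mol = 51.539 g
Actual yield = 36.08 g
Percent yield = (36.08 / 51.539) × 100% = 70.0%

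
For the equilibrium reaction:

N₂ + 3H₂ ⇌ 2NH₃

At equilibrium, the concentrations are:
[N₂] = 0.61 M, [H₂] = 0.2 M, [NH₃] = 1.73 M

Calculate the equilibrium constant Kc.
K_c = 6.13e+02

Kc = ([NH₃]^2) / ([N₂] × [H₂]^3)
   = ((1.73)^2) / ((0.61)·(0.2)^3)
   = 2.9929 / 0.00488 = 6.13e+02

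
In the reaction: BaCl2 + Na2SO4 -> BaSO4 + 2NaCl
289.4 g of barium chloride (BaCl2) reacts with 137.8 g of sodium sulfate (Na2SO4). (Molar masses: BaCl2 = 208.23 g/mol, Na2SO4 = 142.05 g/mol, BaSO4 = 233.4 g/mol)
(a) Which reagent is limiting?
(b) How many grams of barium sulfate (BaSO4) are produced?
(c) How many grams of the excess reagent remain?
(a) Na2SO4, (b) 226.4 g, (c) 87.4 g

Moles of BaCl2 = 289.4 g ÷ 208.23 g/mol = 1.38981 mol
Moles of Na2SO4 = 137.8 g ÷ 142.05 g/mol = 0.970081 mol
Moles ÷ coefficient: BaCl2: 1.38981/1 = 1.39, Na2SO4: 0.970081/1 = 0.9701
(a) Na2SO4 has the smaller value, so Na2SO4 is the limiting reagent.
(b) Moles of BaSO4 = 0.970081 mol Na2SO4 × (1/1) = 0.970081 mol; mass = 0.970081 mol × 233.4 g/mol = 226.4 g
(c) BaCl2 consumed = 0.970081 × (1/1) = 0.970081 mol; remaining = 1.38981 − 0.970081 = 0.419728 mol; mass = 0.419728 mol × 208.23 g/mol = 87.4 g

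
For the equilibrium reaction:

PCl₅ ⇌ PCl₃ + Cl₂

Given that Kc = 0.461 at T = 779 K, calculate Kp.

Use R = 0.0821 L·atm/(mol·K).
K_p = 29.4837

Δn = (moles gaseous products) − (moles gaseous reactants) = 1
T = 779 K; RT = 0.0821 × 779 = 63.9559
Kp = Kc·(RT)^Δn = 0.461 × (63.9559)^1 = 0.461 × 63.9559 = 29.4837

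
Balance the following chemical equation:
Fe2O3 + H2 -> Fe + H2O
Balanced equation:
Fe2O3 + 3H2 -> 2Fe + 3H2O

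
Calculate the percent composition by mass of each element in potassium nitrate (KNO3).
K: 38.67%, N: 13.86%, O: 47.47%

Molar mass of KNO3 = 101.11 g/mol
% K = (1 × 39.1) / 101.11 × 100% = 39.1 / 101.11 × 100% = 38.67%
% N = (1 × 14.01) / 101.11 × 100% = 14.01 / 101.11 × 100% = 13.86%
% O = (3 × 16.0) / 101.11 × 100% = 48 / 101.11 × 100% = 47.47%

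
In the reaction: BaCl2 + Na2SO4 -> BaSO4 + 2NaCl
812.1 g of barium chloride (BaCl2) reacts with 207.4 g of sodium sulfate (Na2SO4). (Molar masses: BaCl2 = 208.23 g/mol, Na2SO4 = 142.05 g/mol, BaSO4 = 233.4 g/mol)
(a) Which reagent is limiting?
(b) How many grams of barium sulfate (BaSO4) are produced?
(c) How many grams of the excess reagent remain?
(a) Na2SO4, (b) 340.8 g, (c) 508.1 g

Moles of BaCl2 = 812.1 g ÷ 208.23 g/mol = 3.90001 mol
Moles of Na2SO4 = 207.4 g ÷ 142.05 g/mol = 1.46005 mol
Moles ÷ coefficient: BaCl2: 3.90001/1 = 3.9, Na2SO4: 1.46005/1 = 1.46
(a) Na2SO4 has the smaller value, so Na2SO4 is the limiting reagent.
(b) Moles of BaSO4 = 1.46005 mol Na2SO4 × (1/1) = 1.46005 mol; mass = 1.46005 mol × 233.4 g/mol = 340.8 g
(c) BaCl2 consumed = 1.46005 × (1/1) = 1.46005 mol; remaining = 3.90001 − 1.46005 = 2.43997 mol; mass = 2.43997 mol × 208.23 g/mol = 508.1 g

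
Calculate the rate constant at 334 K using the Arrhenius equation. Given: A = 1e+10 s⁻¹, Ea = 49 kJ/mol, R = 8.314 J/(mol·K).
2.17e+02 s⁻¹

k = A·exp(-Ea/(R·T)) = 1e+10·exp(-49000/(8.314·334)) = 1e+10·exp(-17.6457) = 1e+10·2.1705e-08 = 2.17e+02 s⁻¹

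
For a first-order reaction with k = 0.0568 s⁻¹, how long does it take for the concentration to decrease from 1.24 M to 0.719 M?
9.60 s

From ln[A] = ln[A]₀ - k·t: t = ln([A]₀/[A])/k = ln(1.24/0.719)/0.0568 = ln(1.7246)/0.0568 = 0.5450/0.0568 = 9.60 s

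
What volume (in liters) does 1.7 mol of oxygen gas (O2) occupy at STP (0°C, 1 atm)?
At STP, 1 mol of gas occupies 22.4 L
Volume = 1.7 mol × 22.4 L/mol = 38.08 L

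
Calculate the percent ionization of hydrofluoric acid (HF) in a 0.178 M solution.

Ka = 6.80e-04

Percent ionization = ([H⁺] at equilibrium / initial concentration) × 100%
Percent ionization = 5.99%

Let x = [H⁺]. Ka = x²/(C - x) ⇒ x² + (6.80e-04)x - (6.80e-04)(0.178) = 0. x = 1.0667e-02. Percent = (1.0667e-02/0.178) × 100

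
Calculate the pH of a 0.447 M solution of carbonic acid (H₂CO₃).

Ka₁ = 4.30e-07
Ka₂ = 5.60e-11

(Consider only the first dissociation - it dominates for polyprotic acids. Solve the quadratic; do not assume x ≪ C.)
pH = 3.36

x² + Ka₁·x − Ka₁·C = 0 with Ka₁ = 4.30e-07, C = 0.447.
x = (−Ka₁ + √(Ka₁² + 4·Ka₁·C))/2 = 4.3820e-04 M, so pH = 3.36.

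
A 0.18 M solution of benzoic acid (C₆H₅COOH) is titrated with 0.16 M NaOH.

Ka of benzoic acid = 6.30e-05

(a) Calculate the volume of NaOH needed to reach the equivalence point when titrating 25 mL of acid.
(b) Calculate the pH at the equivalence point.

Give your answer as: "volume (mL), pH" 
V = 28.1 mL, pH = 8.56

(a) At equivalence: moles acid = moles base.
moles acid = 0.18 × 0.025 = 0.0045 mol; V_NaOH = 0.0045/0.16 = 0.02812 L = 28.1 mL.
(b) At equivalence, all acid → conjugate base A⁻ at [A⁻] = 0.0045/0.05312 = 0.08471 M.
Kb = Kw/Ka = 1.0e-14/6.30e-05 = 1.587e-10; [OH⁻] = √(Kb·[A⁻]) = 3.667e-06; pOH = 5.44; pH = 14 − pOH = 8.56.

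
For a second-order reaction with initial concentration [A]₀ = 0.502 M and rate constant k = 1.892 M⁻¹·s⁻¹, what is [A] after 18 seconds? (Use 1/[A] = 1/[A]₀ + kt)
0.0277 M

1/[A] = 1/[A]₀ + k·t = 1/0.502 + (1.892)·(18) = 1.9920 + 34.0560 = 36.0480
[A] = 1/36.0480 = 0.0277 M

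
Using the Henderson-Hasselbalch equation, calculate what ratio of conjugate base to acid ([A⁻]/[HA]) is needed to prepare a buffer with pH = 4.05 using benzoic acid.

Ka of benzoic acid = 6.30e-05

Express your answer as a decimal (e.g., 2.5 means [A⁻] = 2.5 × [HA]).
[A⁻]/[HA] = 0.707

pKa = −log(6.30e-05) = 4.2007. pH = pKa + log([A⁻]/[HA]). 4.05 = 4.2007 + log(ratio). log(ratio) = 4.05 − 4.2007 = -0.1507. ratio = 10^(-0.1507) = 0.707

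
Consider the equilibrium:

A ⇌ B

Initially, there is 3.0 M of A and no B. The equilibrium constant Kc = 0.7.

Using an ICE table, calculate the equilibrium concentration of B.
[B] = 1.235 M

ICE: [A] = 3.0 − x, [B] = x.
Kc = x/(3.0 − x) = 0.7 ⇒ x = 0.7·3.0/(1 + 0.7) = 2.1/1.7 = 1.235.
[B] = x = 1.235 M.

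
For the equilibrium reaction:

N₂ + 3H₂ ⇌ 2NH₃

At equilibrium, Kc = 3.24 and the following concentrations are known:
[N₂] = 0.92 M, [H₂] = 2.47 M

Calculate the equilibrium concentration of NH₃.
[NH₃] = 6.7021 M

Kc = ([NH₃]^2) / ([N₂] × [H₂]^3) = 3.24
[NH₃]^2 = Kc · (reactant terms)/(other product terms) = 3.24 · 13.864 / 1 = 44.918
[NH₃] = (44.918)^(1/2) = 6.7021 M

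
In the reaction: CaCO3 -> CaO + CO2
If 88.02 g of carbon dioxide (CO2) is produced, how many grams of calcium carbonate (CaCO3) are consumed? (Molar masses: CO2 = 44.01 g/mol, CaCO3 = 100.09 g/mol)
Moles of CO2 = 88.02 g ÷ 44.01 g/mol = 2 mol
Mole ratio: 1 mol CaCO3 / 1 mol CO2
Moles of CaCO3 = 2 × (1/1) = 2 mol
Mass of CaCO3 = 2 mol × 100.09 g/mol = 200.2 g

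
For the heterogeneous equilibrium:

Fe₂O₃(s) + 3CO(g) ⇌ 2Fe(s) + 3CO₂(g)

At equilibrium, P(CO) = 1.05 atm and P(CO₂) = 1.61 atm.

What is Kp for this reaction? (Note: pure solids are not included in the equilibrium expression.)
K_p = 3.605

Solids (Fe₂O₃, Fe) are excluded.
Kp = P(CO₂)³/P(CO)³ = (1.61)³/(1.05)³ = 4.173/1.158 = 3.605.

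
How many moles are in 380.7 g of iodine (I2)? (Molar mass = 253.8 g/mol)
Moles = 380.7 g ÷ 253.8 g/mol = 1.5 mol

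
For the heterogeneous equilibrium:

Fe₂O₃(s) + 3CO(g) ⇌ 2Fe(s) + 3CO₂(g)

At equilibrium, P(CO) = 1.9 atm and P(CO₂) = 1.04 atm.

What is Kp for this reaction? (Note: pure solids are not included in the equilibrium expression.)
K_p = 0.164

Solids (Fe₂O₃, Fe) are excluded.
Kp = P(CO₂)³/P(CO)³ = (1.04)³/(1.9)³ = 1.125/6.859 = 0.164.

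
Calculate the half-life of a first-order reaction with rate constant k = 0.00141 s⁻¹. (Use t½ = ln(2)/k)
491.59 s

t½ = ln(2)/k = 0.6931/0.00141 = 491.59 s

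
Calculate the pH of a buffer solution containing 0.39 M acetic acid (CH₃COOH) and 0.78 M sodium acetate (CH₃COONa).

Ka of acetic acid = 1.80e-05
pH = 5.05

pKa = -log(1.80e-05) = 4.74. pH = pKa + log([A⁻]/[HA]) = 4.74 + log(0.78/0.39)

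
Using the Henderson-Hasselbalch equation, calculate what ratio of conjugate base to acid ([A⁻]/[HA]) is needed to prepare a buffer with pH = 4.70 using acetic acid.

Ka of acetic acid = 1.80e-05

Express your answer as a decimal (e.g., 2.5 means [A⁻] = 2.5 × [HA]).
[A⁻]/[HA] = 0.902

pKa = −log(1.80e-05) = 4.7447. pH = pKa + log([A⁻]/[HA]). 4.70 = 4.7447 + log(ratio). log(ratio) = 4.70 − 4.7447 = -0.0447. ratio = 10^(-0.0447) = 0.902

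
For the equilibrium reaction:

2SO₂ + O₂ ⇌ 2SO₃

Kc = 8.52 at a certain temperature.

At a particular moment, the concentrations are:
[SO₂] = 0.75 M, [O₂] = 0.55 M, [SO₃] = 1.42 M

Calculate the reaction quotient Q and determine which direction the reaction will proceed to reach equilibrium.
Q = 6.518, Q < K, reaction proceeds forward (toward products)

Q = ([SO₃]^2) / ([SO₂]^2 × [O₂])
  = ((1.42)^2) / ((0.75)^2·(0.55)) = 2.0164/0.30938 = 6.518
Since Q = 6.518 < Kc = 8.52, the reaction proceeds forward (toward products) to reach equilibrium.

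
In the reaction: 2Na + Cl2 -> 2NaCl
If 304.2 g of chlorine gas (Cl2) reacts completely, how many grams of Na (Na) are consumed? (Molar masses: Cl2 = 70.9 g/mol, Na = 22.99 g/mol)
Moles of Cl2 = 304.2 g ÷ 70.9 g/mol = 4.29055 mol
Mole ratio: 2 mol Na / 1 mol Cl2
Moles of Na = 4.29055 × (2/1) = 8.5811 mol
Mass of Na = 8.5811 mol × 22.99 g/mol = 197.3 g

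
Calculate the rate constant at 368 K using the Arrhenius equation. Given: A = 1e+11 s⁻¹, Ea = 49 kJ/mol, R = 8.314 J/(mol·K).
1.11e+04 s⁻¹

k = A·exp(-Ea/(R·T)) = 1e+11·exp(-49000/(8.314·368)) = 1e+11·exp(-16.0154) = 1e+11·1.1081e-07 = 1.11e+04 s⁻¹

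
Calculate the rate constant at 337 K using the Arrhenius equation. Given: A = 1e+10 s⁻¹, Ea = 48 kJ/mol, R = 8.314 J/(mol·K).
3.63e+02 s⁻¹

k = A·exp(-Ea/(R·T)) = 1e+10·exp(-48000/(8.314·337)) = 1e+10·exp(-17.1317) = 1e+10·3.6290e-08 = 3.63e+02 s⁻¹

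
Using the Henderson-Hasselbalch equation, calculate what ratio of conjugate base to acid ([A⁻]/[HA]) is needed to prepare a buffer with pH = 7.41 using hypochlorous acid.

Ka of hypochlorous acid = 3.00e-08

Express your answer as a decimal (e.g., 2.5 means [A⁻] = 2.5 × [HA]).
[A⁻]/[HA] = 0.771

pKa = −log(3.00e-08) = 7.5229. pH = pKa + log([A⁻]/[HA]). 7.41 = 7.5229 + log(ratio). log(ratio) = 7.41 − 7.5229 = -0.1129. ratio = 10^(-0.1129) = 0.771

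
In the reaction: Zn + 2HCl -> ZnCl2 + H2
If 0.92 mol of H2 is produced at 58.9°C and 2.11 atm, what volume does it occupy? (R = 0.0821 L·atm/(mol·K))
T = 58.9°C + 273.15 = 332.05 K
V = nRT/P = (0.92 × 0.0821 × 332.05) / 2.11
V = 11.89 L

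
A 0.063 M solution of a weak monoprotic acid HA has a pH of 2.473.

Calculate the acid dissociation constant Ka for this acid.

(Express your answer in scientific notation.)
K_a = 1.90e-04

[H⁺] = 10^(−pH) = 10^(−2.473) = 3.365e-03 M. For HA ⇌ H⁺ + A⁻, Ka = x²/(C − x) = (3.365e-03)²/(0.063 − 3.365e-03) = 1.90e-04.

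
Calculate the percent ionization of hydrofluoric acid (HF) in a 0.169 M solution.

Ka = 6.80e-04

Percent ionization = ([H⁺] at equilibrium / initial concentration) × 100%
Percent ionization = 6.15%

Let x = [H⁺]. Ka = x²/(C - x) ⇒ x² + (6.80e-04)x - (6.80e-04)(0.169) = 0. x = 1.0385e-02. Percent = (1.0385e-02/0.169) × 100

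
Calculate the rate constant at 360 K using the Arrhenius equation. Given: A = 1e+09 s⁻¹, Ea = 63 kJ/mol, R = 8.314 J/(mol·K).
7.22e-01 s⁻¹

k = A·exp(-Ea/(R·T)) = 1e+09·exp(-63000/(8.314·360)) = 1e+09·exp(-21.0488) = 1e+09·7.2212e-10 = 7.22e-01 s⁻¹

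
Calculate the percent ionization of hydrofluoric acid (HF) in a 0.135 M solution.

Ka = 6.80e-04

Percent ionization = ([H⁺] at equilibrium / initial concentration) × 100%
Percent ionization = 6.85%

Let x = [H⁺]. Ka = x²/(C - x) ⇒ x² + (6.80e-04)x - (6.80e-04)(0.135) = 0. x = 9.2473e-03. Percent = (9.2473e-03/0.135) × 100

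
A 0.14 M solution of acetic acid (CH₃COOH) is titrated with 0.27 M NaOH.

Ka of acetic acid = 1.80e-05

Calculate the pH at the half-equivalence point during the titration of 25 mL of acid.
pH = pKa = 4.74

At the half-equivalence point, [HA] = [A⁻], so by Henderson–Hasselbalch pH = pKa + log(1) = pKa.
pKa = −log(1.80e-05) = 4.74.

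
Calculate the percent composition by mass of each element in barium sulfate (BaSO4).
Ba: 58.84%, S: 13.74%, O: 27.42%

Molar mass of BaSO4 = 233.4 g/mol
% Ba = (1 × 137.33) / 233.4 × 100% = 137.33 / 233.4 × 100% = 58.84%
% S = (1 × 32.07) / 233.4 × 100% = 32.07 / 233.4 × 100% = 13.74%
% O = (4 × 16.0) / 233.4 × 100% = 64 / 233.4 × 100% = 27.42%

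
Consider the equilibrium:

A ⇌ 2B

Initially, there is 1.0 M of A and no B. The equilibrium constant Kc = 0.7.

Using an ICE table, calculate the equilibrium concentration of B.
[B] = 0.680 M

ICE: [A] = 1.0 − x, [B] = 2x.
Kc = (2x)²/(1.0 − x) = 0.7 ⇒ 4x² + 0.7x − 0.7 = 0.
x = (−0.7 + √(0.7² + 4·4·0.7))/(2·4) = (−0.7 + √11.69)/8 = 0.33988.
[B] = 2x = 0.680 M.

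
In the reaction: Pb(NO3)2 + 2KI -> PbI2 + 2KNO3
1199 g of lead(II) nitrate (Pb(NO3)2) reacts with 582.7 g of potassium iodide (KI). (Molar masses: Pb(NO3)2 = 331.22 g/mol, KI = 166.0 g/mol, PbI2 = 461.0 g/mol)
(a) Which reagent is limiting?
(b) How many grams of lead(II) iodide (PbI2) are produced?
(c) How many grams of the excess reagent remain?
(a) KI, (b) 809.1 g, (c) 617.7 g

Moles of Pb(NO3)2 = 1199 g ÷ 331.22 g/mol = 3.61995 mol
Moles of KI = 582.7 g ÷ 166.0 g/mol = 3.51024 mol
Moles ÷ coefficient: Pb(NO3)2: 3.61995/1 = 3.62, KI: 3.51024/2 = 1.755
(a) KI has the smaller value, so KI is the limiting reagent.
(b) Moles of PbI2 = 3.51024 mol KI × (1/2) = 1.75512 mol; mass = 1.75512 mol × 461.0 g/mol = 809.1 g
(c) Pb(NO3)2 consumed = 3.51024 × (1/2) = 1.75512 mol; remaining = 3.61995 − 1.75512 = 1.86483 mol; mass = 1.86483 mol × 331.22 g/mol = 617.7 g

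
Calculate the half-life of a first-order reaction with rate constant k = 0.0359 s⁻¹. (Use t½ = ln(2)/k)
19.31 s

t½ = ln(2)/k = 0.6931/0.0359 = 19.31 s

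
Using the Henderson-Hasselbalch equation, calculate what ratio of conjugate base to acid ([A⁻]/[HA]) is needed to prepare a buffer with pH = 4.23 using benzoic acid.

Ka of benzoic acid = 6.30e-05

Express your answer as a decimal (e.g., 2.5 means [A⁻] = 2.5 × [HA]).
[A⁻]/[HA] = 1.070

pKa = −log(6.30e-05) = 4.2007. pH = pKa + log([A⁻]/[HA]). 4.23 = 4.2007 + log(ratio). log(ratio) = 4.23 − 4.2007 = 0.0293. ratio = 10^(0.0293) = 1.070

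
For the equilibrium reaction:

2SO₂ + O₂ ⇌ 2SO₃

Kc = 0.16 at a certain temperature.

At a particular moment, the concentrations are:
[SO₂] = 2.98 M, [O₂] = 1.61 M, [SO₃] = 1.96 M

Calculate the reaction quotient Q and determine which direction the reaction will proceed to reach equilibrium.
Q = 0.269, Q > K, reaction proceeds reverse (toward reactants)

Q = ([SO₃]^2) / ([SO₂]^2 × [O₂])
  = ((1.96)^2) / ((2.98)^2·(1.61)) = 3.8416/14.297 = 0.2687
Since Q = 0.2687 > Kc = 0.16, the reaction proceeds reverse (toward reactants) to reach equilibrium.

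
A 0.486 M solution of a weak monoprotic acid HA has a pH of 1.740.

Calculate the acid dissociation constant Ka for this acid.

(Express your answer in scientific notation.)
K_a = 7.08e-04

[H⁺] = 10^(−pH) = 10^(−1.740) = 1.820e-02 M. For HA ⇌ H⁺ + A⁻, Ka = x²/(C − x) = (1.820e-02)²/(0.486 − 1.820e-02) = 7.08e-04.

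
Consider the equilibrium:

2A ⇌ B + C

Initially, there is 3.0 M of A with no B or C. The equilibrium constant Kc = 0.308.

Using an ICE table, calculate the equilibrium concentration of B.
[B] = 0.789 M

ICE: [A] = 3.0 − 2x, [B] = [C] = x.
Kc = x²/(3.0 − 2x)² = 0.308 ⇒ √Kc = x/(3.0 − 2x).
x = √0.308·3.0/(1 + 2√0.308) = 0.55498·3.0/2.11 = 0.78908.
[B] = x = 0.789 M.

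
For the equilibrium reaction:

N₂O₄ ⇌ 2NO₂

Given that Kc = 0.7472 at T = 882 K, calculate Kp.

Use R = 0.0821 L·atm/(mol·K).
K_p = 54.1064

Δn = (moles gaseous products) − (moles gaseous reactants) = 1
T = 882 K; RT = 0.0821 × 882 = 72.4122
Kp = Kc·(RT)^Δn = 0.7472 × (72.4122)^1 = 0.7472 × 72.4122 = 54.1064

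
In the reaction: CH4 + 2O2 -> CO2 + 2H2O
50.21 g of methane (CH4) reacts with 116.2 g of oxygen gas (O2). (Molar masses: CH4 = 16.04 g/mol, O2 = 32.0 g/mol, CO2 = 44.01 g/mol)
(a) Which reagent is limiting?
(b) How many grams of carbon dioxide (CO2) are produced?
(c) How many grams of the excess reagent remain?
(a) O2, (b) 79.91 g, (c) 21.09 g

Moles of CH4 = 50.21 g ÷ 16.04 g/mol = 3.1303 mol
Moles of O2 = 116.2 g ÷ 32.0 g/mol = 3.63125 mol
Moles ÷ coefficient: CH4: 3.1303/1 = 3.13, O2: 3.63125/2 = 1.816
(a) O2 has the smaller value, so O2 is the limiting reagent.
(b) Moles of CO2 = 3.63125 mol O2 × (1/2) = 1.81563 mol; mass = 1.81563 mol × 44.01 g/mol = 79.91 g
(c) CH4 consumed = 3.63125 × (1/2) = 1.81563 mol; remaining = 3.1303 − 1.81563 = 1.31467 mol; mass = 1.31467 mol × 16.04 g/mol = 21.09 g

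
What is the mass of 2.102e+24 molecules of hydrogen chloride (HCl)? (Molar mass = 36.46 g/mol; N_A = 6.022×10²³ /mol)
Moles = 2.102e+24 ÷ 6.022×10²³ = 3.49053 mol
Mass = 3.49053 mol × 36.46 g/mol = 127.3 g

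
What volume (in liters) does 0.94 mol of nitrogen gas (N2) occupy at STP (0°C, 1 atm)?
At STP, 1 mol of gas occupies 22.4 L
Volume = 0.94 mol × 22.4 L/mol = 21.06 L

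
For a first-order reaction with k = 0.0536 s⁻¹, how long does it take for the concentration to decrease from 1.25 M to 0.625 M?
12.93 s

From ln[A] = ln[A]₀ - k·t: t = ln([A]₀/[A])/k = ln(1.25/0.625)/0.0536 = ln(2.0000)/0.0536 = 0.6931/0.0536 = 12.93 s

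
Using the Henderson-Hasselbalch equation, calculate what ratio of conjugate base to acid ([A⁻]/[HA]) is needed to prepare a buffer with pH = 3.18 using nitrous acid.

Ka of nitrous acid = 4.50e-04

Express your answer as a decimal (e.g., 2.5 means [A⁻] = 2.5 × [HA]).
[A⁻]/[HA] = 0.681

pKa = −log(4.50e-04) = 3.3468. pH = pKa + log([A⁻]/[HA]). 3.18 = 3.3468 + log(ratio). log(ratio) = 3.18 − 3.3468 = -0.1668. ratio = 10^(-0.1668) = 0.681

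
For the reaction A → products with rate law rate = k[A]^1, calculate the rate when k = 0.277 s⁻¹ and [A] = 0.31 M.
0.08587 M/s

rate = k·[A]^1 = 0.277·(0.31)^1 = 0.277·0.31 = 0.08587 M/s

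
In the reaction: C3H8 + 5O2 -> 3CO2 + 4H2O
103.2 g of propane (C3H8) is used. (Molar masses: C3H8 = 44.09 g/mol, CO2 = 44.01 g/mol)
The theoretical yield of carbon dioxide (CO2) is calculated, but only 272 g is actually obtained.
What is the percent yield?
Moles of C3H8 = 103.2 g ÷ 44.09 g/mol = 2.34067 mol
Mole ratio: 3 mol CO2 / 1 mol C3H8
Moles of CO2 = 2.34067 × (3/1) = 7.022 mol
Theoretical yield = 7.022 mol × 44.01 g/mol = 309.04 g
Actual yield = 272 g
Percent yield = (272 / 309.04) × 100% = 88.0%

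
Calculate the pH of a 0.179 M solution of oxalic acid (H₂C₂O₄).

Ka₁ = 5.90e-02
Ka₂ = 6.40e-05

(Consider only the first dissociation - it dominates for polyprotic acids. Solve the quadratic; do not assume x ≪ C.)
pH = 1.11

x² + Ka₁·x − Ka₁·C = 0 with Ka₁ = 5.90e-02, C = 0.179.
x = (−Ka₁ + √(Ka₁² + 4·Ka₁·C))/2 = 7.7417e-02 M, so pH = 1.11.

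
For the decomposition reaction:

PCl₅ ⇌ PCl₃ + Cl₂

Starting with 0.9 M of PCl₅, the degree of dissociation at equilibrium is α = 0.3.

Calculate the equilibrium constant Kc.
K_c = 0.1157

x = α·[A]₀ = 0.3 × 0.9 = 0.27 M dissociated.
At eq: [PCl₅] = 0.9 − 0.27 = 0.63 M; [PCl₃] = [Cl₂] = x = 0.27 M.
Kc = [PCl₃][Cl₂]/[PCl₅] = (0.27)²/0.63 = 0.1157.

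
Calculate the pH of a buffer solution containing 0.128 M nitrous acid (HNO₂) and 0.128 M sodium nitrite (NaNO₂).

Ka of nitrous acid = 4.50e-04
pH = 3.35

pKa = -log(4.50e-04) = 3.35. pH = pKa + log([A⁻]/[HA]) = 3.35 + log(0.128/0.128)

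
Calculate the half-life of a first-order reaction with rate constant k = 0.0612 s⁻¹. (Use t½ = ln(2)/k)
11.33 s

t½ = ln(2)/k = 0.6931/0.0612 = 11.33 s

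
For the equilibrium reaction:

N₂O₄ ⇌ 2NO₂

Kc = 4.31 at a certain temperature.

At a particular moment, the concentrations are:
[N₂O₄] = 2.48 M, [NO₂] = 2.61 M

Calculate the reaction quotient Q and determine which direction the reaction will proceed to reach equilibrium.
Q = 2.747, Q < K, reaction proceeds forward (toward products)

Q = ([NO₂]^2) / ([N₂O₄])
  = ((2.61)^2) / ((2.48)) = 6.8121/2.48 = 2.747
Since Q = 2.747 < Kc = 4.31, the reaction proceeds forward (toward products) to reach equilibrium.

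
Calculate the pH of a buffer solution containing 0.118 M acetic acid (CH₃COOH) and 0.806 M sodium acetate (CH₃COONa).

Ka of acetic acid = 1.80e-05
pH = 5.58

pKa = -log(1.80e-05) = 4.74. pH = pKa + log([A⁻]/[HA]) = 4.74 + log(0.806/0.118)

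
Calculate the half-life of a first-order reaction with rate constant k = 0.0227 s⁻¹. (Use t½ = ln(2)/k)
30.54 s

t½ = ln(2)/k = 0.6931/0.0227 = 30.54 s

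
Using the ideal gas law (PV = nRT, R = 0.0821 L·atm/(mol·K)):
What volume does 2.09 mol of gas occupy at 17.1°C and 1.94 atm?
T = 17.1°C + 273.15 = 290.25 K
V = nRT/P = (2.09 × 0.0821 × 290.25) / 1.94
V = 25.67 L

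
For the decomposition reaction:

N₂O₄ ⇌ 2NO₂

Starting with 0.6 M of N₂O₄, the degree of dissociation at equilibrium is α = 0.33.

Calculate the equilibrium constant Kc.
K_c = 0.3901

x = α·[A]₀ = 0.33 × 0.6 = 0.198 M dissociated.
At eq: [N₂O₄] = 0.6 − 0.198 = 0.402 M; [NO₂] = 2x = 0.396 M.
Kc = [NO₂]²/[N₂O₄] = (0.396)²/0.402 = 0.3901.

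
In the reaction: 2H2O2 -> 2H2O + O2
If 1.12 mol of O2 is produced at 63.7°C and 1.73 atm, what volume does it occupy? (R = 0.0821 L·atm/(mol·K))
T = 63.7°C + 273.15 = 336.85 K
V = nRT/P = (1.12 × 0.0821 × 336.85) / 1.73
V = 17.90 L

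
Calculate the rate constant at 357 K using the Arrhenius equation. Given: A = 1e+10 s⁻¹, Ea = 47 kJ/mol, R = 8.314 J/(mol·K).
1.33e+03 s⁻¹

k = A·exp(-Ea/(R·T)) = 1e+10·exp(-47000/(8.314·357)) = 1e+10·exp(-15.8351) = 1e+10·1.3272e-07 = 1.33e+03 s⁻¹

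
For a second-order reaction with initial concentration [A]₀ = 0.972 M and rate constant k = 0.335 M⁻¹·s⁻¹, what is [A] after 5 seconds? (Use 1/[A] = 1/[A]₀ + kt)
0.3698 M

1/[A] = 1/[A]₀ + k·t = 1/0.972 + (0.335)·(5) = 1.0288 + 1.6750 = 2.7038
[A] = 1/2.7038 = 0.3698 M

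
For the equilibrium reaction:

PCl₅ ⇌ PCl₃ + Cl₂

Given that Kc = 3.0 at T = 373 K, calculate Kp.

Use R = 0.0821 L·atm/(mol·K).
K_p = 91.8699

Δn = (moles gaseous products) − (moles gaseous reactants) = 1
T = 373 K; RT = 0.0821 × 373 = 30.6233
Kp = Kc·(RT)^Δn = 3.0 × (30.6233)^1 = 3.0 × 30.6233 = 91.8699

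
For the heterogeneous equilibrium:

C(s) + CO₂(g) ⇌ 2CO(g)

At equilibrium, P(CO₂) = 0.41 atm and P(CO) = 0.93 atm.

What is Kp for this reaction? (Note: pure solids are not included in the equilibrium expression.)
K_p = 2.110

Solid C is excluded.
Kp = P(CO)²/P(CO₂) = (0.93)²/0.41 = 0.8649/0.41 = 2.110.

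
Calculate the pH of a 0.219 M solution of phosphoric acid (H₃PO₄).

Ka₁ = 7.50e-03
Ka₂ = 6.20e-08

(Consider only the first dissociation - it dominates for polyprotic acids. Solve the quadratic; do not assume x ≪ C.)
pH = 1.43

x² + Ka₁·x − Ka₁·C = 0 with Ka₁ = 7.50e-03, C = 0.219.
x = (−Ka₁ + √(Ka₁² + 4·Ka₁·C))/2 = 3.6951e-02 M, so pH = 1.43.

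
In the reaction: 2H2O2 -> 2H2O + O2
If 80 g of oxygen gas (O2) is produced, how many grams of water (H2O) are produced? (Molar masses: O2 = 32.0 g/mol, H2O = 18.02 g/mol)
Moles of O2 = 80 g ÷ 32.0 g/mol = 2.5 mol
Mole ratio: 2 mol H2O / 1 mol O2
Moles of H2O = 2.5 × (2/1) = 5 mol
Mass of H2O = 5 mol × 18.02 g/mol = 90.1 g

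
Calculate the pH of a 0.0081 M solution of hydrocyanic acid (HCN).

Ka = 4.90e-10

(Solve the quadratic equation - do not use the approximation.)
pH = 5.70

x² + Ka×x - Ka×C = 0. Using quadratic formula: [H⁺] = 1.9920e-06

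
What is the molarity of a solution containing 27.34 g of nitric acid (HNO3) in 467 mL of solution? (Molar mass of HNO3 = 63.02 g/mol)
Moles of HNO3 = 27.34 g ÷ 63.02 g/mol = 0.433831 mol
Volume = 467 mL = 0.467 L
Molarity = 0.433831 mol ÷ 0.467 L = 0.929 M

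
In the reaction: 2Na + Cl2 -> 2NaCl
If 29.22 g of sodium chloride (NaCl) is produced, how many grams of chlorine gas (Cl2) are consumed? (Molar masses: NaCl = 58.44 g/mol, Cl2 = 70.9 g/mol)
Moles of NaCl = 29.22 g ÷ 58.44 g/mol = 0.5 mol
Mole ratio: 1 mol Cl2 / 2 mol NaCl
Moles of Cl2 = 0.5 × (1/2) = 0.25 mol
Mass of Cl2 = 0.25 mol × 70.9 g/mol = 17.73 g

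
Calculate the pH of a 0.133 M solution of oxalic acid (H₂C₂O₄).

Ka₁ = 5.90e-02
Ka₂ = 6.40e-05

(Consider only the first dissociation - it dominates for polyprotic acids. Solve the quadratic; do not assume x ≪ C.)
pH = 1.19

x² + Ka₁·x − Ka₁·C = 0 with Ka₁ = 5.90e-02, C = 0.133.
x = (−Ka₁ + √(Ka₁² + 4·Ka₁·C))/2 = 6.3866e-02 M, so pH = 1.19.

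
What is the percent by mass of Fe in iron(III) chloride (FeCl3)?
Mass of Fe in formula = 55.85 × 1 = 55.85 g/mol
Molar mass = 162.2 g/mol
% Fe = (55.85/162.2) × 100% = 34.43%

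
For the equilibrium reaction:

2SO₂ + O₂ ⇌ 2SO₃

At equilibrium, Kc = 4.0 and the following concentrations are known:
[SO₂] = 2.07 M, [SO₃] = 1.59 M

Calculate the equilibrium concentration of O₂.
[O₂] = 0.1475 M

Kc = ([SO₃]^2) / ([SO₂]^2 × [O₂]) = 4.0
[O₂]^1 = (product terms)/(Kc · other reactant terms) = 2.5281 / (4.0 · 4.2849) = 0.1475
[O₂] = 0.1475 M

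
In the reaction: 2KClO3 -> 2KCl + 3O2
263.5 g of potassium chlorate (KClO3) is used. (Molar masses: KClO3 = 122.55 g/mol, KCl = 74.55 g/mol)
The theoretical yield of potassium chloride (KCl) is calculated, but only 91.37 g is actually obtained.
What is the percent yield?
Moles of KClO3 = 263.5 g ÷ 122.55 g/mol = 2.15014 mol
Mole ratio: 2 mol KCl / 2 mol KClO3
Moles of KCl = 2.15014 × (2/2) = 2.15014 mol
Theoretical yield = 2.15014 mol × 74.55 g/mol = 160.29 g
Actual yield = 91.37 g
Percent yield = (91.37 / 160.29) × 100% = 57.0%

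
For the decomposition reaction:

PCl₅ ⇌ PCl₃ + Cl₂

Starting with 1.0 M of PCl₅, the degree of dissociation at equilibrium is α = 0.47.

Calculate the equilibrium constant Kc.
K_c = 0.4168

x = α·[A]₀ = 0.47 × 1.0 = 0.47 M dissociated.
At eq: [PCl₅] = 1.0 − 0.47 = 0.53 M; [PCl₃] = [Cl₂] = x = 0.47 M.
Kc = [PCl₃][Cl₂]/[PCl₅] = (0.47)²/0.53 = 0.4168.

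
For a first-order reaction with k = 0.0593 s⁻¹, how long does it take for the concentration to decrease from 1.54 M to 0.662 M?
14.24 s

From ln[A] = ln[A]₀ - k·t: t = ln([A]₀/[A])/k = ln(1.54/0.662)/0.0593 = ln(2.3263)/0.0593 = 0.8443/0.0593 = 14.24 s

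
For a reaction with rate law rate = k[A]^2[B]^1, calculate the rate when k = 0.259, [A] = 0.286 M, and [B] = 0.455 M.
0.009639 M/s

rate = k·[A]^2·[B]^1 = 0.259·(0.286)^2·(0.455)^1 = 0.259·0.081796·0.455 = 0.009639 M/s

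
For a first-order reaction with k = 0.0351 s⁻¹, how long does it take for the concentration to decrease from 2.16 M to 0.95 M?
23.40 s

From ln[A] = ln[A]₀ - k·t: t = ln([A]₀/[A])/k = ln(2.16/0.95)/0.0351 = ln(2.2737)/0.0351 = 0.8214/0.0351 = 23.40 s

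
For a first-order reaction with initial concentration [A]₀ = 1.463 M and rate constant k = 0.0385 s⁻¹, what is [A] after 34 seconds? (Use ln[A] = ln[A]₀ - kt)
0.3951 M

ln[A] = ln[A]₀ - k·t = ln(1.463) - (0.0385)·(34) = 0.3805 - 1.3090 = -0.9285
[A] = e^(-0.9285) = 0.3951 M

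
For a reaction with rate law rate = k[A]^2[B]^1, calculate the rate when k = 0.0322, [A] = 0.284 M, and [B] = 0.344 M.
0.0008934 M/s

rate = k·[A]^2·[B]^1 = 0.0322·(0.284)^2·(0.344)^1 = 0.0322·0.080656·0.344 = 0.0008934 M/s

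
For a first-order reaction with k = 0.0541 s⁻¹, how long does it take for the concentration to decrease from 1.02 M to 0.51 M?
12.81 s

From ln[A] = ln[A]₀ - k·t: t = ln([A]₀/[A])/k = ln(1.02/0.51)/0.0541 = ln(2.0000)/0.0541 = 0.6931/0.0541 = 12.81 s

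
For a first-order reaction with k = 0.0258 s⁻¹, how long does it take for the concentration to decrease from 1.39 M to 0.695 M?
26.87 s

From ln[A] = ln[A]₀ - k·t: t = ln([A]₀/[A])/k = ln(1.39/0.695)/0.0258 = ln(2.0000)/0.0258 = 0.6931/0.0258 = 26.87 s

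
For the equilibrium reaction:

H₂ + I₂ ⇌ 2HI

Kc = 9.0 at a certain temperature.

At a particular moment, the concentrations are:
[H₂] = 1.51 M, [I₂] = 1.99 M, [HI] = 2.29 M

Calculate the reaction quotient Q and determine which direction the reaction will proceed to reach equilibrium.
Q = 1.745, Q < K, reaction proceeds forward (toward products)

Q = ([HI]^2) / ([H₂] × [I₂])
  = ((2.29)^2) / ((1.51)·(1.99)) = 5.2441/3.0049 = 1.745
Since Q = 1.745 < Kc = 9.0, the reaction proceeds forward (toward products) to reach equilibrium.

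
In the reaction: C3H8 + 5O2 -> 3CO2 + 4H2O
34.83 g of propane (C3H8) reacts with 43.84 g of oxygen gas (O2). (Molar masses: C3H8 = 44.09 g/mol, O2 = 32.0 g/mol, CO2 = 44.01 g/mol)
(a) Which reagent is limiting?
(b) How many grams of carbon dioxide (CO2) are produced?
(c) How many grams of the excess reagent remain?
(a) O2, (b) 36.18 g, (c) 22.75 g

Moles of C3H8 = 34.83 g ÷ 44.09 g/mol = 0.789975 mol
Moles of O2 = 43.84 g ÷ 32.0 g/mol = 1.37 mol
Moles ÷ coefficient: C3H8: 0.789975/1 = 0.79, O2: 1.37/5 = 0.274
(a) O2 has the smaller value, so O2 is the limiting reagent.
(b) Moles of CO2 = 1.37 mol O2 × (3/5) = 0.822 mol; mass = 0.822 mol × 44.01 g/mol = 36.18 g
(c) C3H8 consumed = 1.37 × (1/5) = 0.274 mol; remaining = 0.789975 − 0.274 = 0.515975 mol; mass = 0.515975 mol × 44.09 g/mol = 22.75 g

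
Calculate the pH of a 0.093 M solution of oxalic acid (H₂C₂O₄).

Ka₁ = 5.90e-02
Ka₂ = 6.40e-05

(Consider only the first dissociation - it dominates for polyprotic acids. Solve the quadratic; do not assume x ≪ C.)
pH = 1.30

x² + Ka₁·x − Ka₁·C = 0 with Ka₁ = 5.90e-02, C = 0.093.
x = (−Ka₁ + √(Ka₁² + 4·Ka₁·C))/2 = 5.0232e-02 M, so pH = 1.30.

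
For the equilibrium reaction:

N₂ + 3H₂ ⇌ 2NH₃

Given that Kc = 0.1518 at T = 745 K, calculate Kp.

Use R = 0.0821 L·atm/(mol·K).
K_p = 4.06e-05

Δn = (moles gaseous products) − (moles gaseous reactants) = -2
T = 745 K; RT = 0.0821 × 745 = 61.1645
Kp = Kc·(RT)^Δn = 0.1518 × (61.1645)^-2 = 0.1518 × 0.000267301 = 4.06e-05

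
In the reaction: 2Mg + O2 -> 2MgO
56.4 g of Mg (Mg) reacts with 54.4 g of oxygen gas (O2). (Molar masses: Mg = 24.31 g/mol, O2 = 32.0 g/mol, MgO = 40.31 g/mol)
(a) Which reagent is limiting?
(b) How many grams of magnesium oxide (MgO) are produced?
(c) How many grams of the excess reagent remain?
(a) Mg, (b) 93.52 g, (c) 17.28 g

Moles of Mg = 56.4 g ÷ 24.31 g/mol = 2.32003 mol
Moles of O2 = 54.4 g ÷ 32.0 g/mol = 1.7 mol
Moles ÷ coefficient: Mg: 2.32003/2 = 1.16, O2: 1.7/1 = 1.7
(a) Mg has the smaller value, so Mg is the limiting reagent.
(b) Moles of MgO = 2.32003 mol Mg × (2/2) = 2.32003 mol; mass = 2.32003 mol × 40.31 g/mol = 93.52 g
(c) O2 consumed = 2.32003 × (1/2) = 1.16002 mol; remaining = 1.7 − 1.16002 = 0.539984 mol; mass = 0.539984 mol × 32.0 g/mol = 17.28 g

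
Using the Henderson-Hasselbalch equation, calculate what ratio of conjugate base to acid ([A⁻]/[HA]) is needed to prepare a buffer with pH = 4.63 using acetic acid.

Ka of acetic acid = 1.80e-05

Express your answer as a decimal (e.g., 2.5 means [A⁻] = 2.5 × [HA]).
[A⁻]/[HA] = 0.768

pKa = −log(1.80e-05) = 4.7447. pH = pKa + log([A⁻]/[HA]). 4.63 = 4.7447 + log(ratio). log(ratio) = 4.63 − 4.7447 = -0.1147. ratio = 10^(-0.1147) = 0.768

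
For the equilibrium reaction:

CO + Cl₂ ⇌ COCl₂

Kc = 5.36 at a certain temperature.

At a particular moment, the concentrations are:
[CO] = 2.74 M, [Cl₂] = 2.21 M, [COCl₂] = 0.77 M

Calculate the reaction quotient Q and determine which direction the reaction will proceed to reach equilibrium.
Q = 0.127, Q < K, reaction proceeds forward (toward products)

Q = ([COCl₂]) / ([CO] × [Cl₂])
  = ((0.77)) / ((2.74)·(2.21)) = 0.77/6.0554 = 0.1272
Since Q = 0.1272 < Kc = 5.36, the reaction proceeds forward (toward products) to reach equilibrium.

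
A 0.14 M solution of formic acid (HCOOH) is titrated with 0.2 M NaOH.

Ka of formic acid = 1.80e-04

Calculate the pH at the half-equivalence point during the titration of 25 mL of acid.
pH = pKa = 3.74

At the half-equivalence point, [HA] = [A⁻], so by Henderson–Hasselbalch pH = pKa + log(1) = pKa.
pKa = −log(1.80e-04) = 3.74.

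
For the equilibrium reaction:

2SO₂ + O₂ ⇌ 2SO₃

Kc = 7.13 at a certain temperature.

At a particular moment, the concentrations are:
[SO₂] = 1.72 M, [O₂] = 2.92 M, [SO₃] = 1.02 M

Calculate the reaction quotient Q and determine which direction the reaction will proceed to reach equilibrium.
Q = 0.120, Q < K, reaction proceeds forward (toward products)

Q = ([SO₃]^2) / ([SO₂]^2 × [O₂])
  = ((1.02)^2) / ((1.72)^2·(2.92)) = 1.0404/8.6385 = 0.1204
Since Q = 0.1204 < Kc = 7.13, the reaction proceeds forward (toward products) to reach equilibrium.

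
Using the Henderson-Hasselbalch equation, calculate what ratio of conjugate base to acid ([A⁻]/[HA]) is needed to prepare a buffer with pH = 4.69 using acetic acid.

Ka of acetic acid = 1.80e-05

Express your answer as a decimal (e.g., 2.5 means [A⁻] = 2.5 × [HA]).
[A⁻]/[HA] = 0.882

pKa = −log(1.80e-05) = 4.7447. pH = pKa + log([A⁻]/[HA]). 4.69 = 4.7447 + log(ratio). log(ratio) = 4.69 − 4.7447 = -0.0547. ratio = 10^(-0.0547) = 0.882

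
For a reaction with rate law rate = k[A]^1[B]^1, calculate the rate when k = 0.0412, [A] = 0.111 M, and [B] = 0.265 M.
0.001212 M/s

rate = k·[A]^1·[B]^1 = 0.0412·(0.111)^1·(0.265)^1 = 0.0412·0.111·0.265 = 0.001212 M/s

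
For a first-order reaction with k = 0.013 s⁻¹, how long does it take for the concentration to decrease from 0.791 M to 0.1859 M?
111.39 s

From ln[A] = ln[A]₀ - k·t: t = ln([A]₀/[A])/k = ln(0.791/0.1859)/0.013 = ln(4.2550)/0.013 = 1.4481/0.013 = 111.39 s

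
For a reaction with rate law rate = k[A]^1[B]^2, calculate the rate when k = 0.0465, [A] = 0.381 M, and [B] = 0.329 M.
0.001918 M/s

rate = k·[A]^1·[B]^2 = 0.0465·(0.381)^1·(0.329)^2 = 0.0465·0.381·0.108241 = 0.001918 M/s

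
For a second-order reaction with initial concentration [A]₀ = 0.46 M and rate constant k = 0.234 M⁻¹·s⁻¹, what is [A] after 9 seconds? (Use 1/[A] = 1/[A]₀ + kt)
0.2336 M

1/[A] = 1/[A]₀ + k·t = 1/0.46 + (0.234)·(9) = 2.1739 + 2.1060 = 4.2799
[A] = 1/4.2799 = 0.2336 M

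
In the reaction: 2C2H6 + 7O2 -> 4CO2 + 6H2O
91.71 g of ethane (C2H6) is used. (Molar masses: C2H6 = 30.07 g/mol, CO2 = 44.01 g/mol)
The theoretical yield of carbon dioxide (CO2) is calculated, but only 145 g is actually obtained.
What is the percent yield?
Moles of C2H6 = 91.71 g ÷ 30.07 g/mol = 3.04988 mol
Mole ratio: 4 mol CO2 / 2 mol C2H6
Moles of CO2 = 3.04988 × (4/2) = 6.09977 mol
Theoretical yield = 6.09977 mol × 44.01 g/mol = 268.45 g
Actual yield = 145 g
Percent yield = (145 / 268.45) × 100% = 54.0%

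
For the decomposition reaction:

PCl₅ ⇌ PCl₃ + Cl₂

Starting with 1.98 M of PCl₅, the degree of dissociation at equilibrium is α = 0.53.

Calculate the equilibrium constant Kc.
K_c = 1.1834

x = α·[A]₀ = 0.53 × 1.98 = 1.049 M dissociated.
At eq: [PCl₅] = 1.98 − 1.049 = 0.9306 M; [PCl₃] = [Cl₂] = x = 1.049 M.
Kc = [PCl₃][Cl₂]/[PCl₅] = (1.049)²/0.9306 = 1.183.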